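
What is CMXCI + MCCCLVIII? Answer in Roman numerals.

CMXCI = 991
MCCCLVIII = 1358
991 + 1358 = 2349

MMCCCXLIX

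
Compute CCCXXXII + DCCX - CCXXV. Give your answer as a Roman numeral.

CCCXXXII = 332, DCCX = 710, CCXXV = 225
332 + 710 = 1042
1042 - 225 = 817

DCCCXVII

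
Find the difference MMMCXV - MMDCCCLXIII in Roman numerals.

MMMCXV = 3115
MMDCCCLXIII = 2863
3115 - 2863 = 252

CCLII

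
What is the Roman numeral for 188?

Convert 188 to Roman numerals:
  188 contains 1×100 (C)
  88 contains 1×50 (L)
  38 contains 3×10 (XXX)
  8 contains 1×5 (V)
  3 contains 3×1 (III)

CLXXXVIII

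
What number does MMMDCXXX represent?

MMMDCXXX: M=1000, M=1000, M=1000, D=500, C=100, X=10, X=10, X=10
1000 + 1000 + 1000 + 500 + 100 + 10 + 10 + 10 = 3630

3630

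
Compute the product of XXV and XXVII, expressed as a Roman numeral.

XXV = 25
XXVII = 27
25 × 27 = 675

DCLXXV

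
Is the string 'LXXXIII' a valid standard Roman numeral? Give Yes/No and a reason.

'LXXXIII': Check the rules: uses only the symbols I, V, X, L, C, D, M; no symbol is repeated more than three times in a row; V, L and D each appear at most once; no smaller symbol precedes a larger one (values never increase from left to right). Value: L (50) + X (10) + X (10) + X (10) + I (1) + I (1) + I (1) = 83. So it is a valid standard Roman numeral.

Yes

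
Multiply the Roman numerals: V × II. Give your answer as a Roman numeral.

V = 5
II = 2
5 × 2 = 10

X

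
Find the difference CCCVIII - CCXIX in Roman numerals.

CCCVIII = 308
CCXIX = 219
308 - 219 = 89

LXXXIX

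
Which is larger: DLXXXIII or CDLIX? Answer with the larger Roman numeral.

DLXXXIII = 583
CDLIX = 459
583 is larger

DLXXXIII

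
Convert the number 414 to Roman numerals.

Convert 414 to Roman numerals:
  414 contains 1×400 (CD)
  14 contains 1×10 (X)
  4 contains 1×4 (IV)

CDXIV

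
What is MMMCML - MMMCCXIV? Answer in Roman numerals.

MMMCML = 3950
MMMCCXIV = 3214
3950 - 3214 = 736

DCCXXXVI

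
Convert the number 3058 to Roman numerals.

Convert 3058 to Roman numerals:
  3058 contains 3×1000 (MMM)
  58 contains 1×50 (L)
  8 contains 1×5 (V)
  3 contains 3×1 (III)

MMMLVIII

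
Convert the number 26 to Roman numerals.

Convert 26 to Roman numerals:
  26 contains 2×10 (XX)
  6 contains 1×5 (V)
  1 contains 1×1 (I)

XXVI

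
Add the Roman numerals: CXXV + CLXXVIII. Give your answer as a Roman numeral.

CXXV = 125
CLXXVIII = 178
125 + 178 = 303

CCCIII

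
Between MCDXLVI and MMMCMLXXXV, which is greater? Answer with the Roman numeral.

MCDXLVI = 1446
MMMCMLXXXV = 3985
3985 is larger

MMMCMLXXXV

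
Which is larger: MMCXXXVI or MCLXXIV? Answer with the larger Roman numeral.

MMCXXXVI = 2136
MCLXXIV = 1174
2136 is larger

MMCXXXVI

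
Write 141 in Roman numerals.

Convert 141 to Roman numerals:
  141 contains 1×100 (C)
  41 contains 1×40 (XL)
  1 contains 1×1 (I)

CXLI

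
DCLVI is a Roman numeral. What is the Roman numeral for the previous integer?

DCLVI = 656, so the previous integer is 656 - 1 = 655

DCLV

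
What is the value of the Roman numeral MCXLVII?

MCXLVII: M=1000, C=100, XL=40, V=5, I=1, I=1
1000 + 100 + 40 + 5 + 1 + 1 = 1147

1147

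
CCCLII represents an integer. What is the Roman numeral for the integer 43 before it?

CCCLII = 352
352 - 43 = 309

CCCIX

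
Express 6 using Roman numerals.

Convert 6 to Roman numerals:
  6 contains 1×5 (V)
  1 contains 1×1 (I)

VI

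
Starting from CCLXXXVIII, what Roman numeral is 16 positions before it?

CCLXXXVIII = 288
288 - 16 = 272

CCLXXII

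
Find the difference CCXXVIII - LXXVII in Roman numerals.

CCXXVIII = 228
LXXVII = 77
228 - 77 = 151

CLI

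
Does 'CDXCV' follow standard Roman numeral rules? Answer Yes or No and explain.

'CDXCV': Check the rules: uses only the symbols I, V, X, L, C, D, M; no symbol is repeated more than three times in a row; V, L and D each appear at most once; the only places a smaller symbol precedes a larger one are the allowed subtractive pairs CD, XC, the symbol right after such a pair (if any) is smaller than the pair's first symbol, and otherwise the values never increase from left to right. Value: CD (400) + XC (90) + V (5) = 495. So it is a valid standard Roman numeral.

Yes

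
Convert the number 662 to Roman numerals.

Convert 662 to Roman numerals:
  662 contains 1×500 (D)
  162 contains 1×100 (C)
  62 contains 1×50 (L)
  12 contains 1×10 (X)
  2 contains 2×1 (II)

DCLXII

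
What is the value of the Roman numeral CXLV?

CXLV: C=100, XL=40, V=5
100 + 40 + 5 = 145

145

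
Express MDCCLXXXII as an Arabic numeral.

MDCCLXXXII: M=1000, D=500, C=100, C=100, L=50, X=10, X=10, X=10, I=1, I=1
1000 + 500 + 100 + 100 + 50 + 10 + 10 + 10 + 1 + 1 = 1782

1782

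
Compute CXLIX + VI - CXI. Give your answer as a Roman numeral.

CXLIX = 149, VI = 6, CXI = 111
149 + 6 = 155
155 - 111 = 44

XLIV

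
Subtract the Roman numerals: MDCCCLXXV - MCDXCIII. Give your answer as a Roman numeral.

MDCCCLXXV = 1875
MCDXCIII = 1493
1875 - 1493 = 382

CCCLXXXII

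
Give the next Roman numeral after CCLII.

CCLII = 252; next is 253

CCLIII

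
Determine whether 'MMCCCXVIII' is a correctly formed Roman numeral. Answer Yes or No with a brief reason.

'MMCCCXVIII': Check the rules: uses only the symbols I, V, X, L, C, D, M; no symbol is repeated more than three times in a row; V, L and D each appear at most once; no smaller symbol precedes a larger one (values never increase from left to right). Value: M (1000) + M (1000) + C (100) + C (100) + C (100) + X (10) + V (5) + I (1) + I (1) + I (1) = 2318. So it is a valid standard Roman numeral.

Yes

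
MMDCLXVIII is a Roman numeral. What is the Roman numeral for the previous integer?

MMDCLXVIII = 2668, so the previous integer is 2668 - 1 = 2667

MMDCLXVII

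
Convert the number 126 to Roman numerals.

Convert 126 to Roman numerals:
  126 contains 1×100 (C)
  26 contains 2×10 (XX)
  6 contains 1×5 (V)
  1 contains 1×1 (I)

CXXVI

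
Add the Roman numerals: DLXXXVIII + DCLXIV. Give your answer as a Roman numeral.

DLXXXVIII = 588
DCLXIV = 664
588 + 664 = 1252

MCCLII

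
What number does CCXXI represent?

CCXXI: C=100, C=100, X=10, X=10, I=1
100 + 100 + 10 + 10 + 1 = 221

221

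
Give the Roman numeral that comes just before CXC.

CXC = 190; previous is 189

CLXXXIX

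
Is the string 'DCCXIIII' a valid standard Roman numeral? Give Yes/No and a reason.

'DCCXIIII': More than 3 consecutive I's

No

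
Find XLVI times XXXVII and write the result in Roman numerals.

XLVI = 46
XXXVII = 37
46 × 37 = 1702

MDCCII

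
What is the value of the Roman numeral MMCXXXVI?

MMCXXXVI: M=1000, M=1000, C=100, X=10, X=10, X=10, V=5, I=1
1000 + 1000 + 100 + 10 + 10 + 10 + 5 + 1 = 2136

2136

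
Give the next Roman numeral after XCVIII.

XCVIII = 98; next is 99

XCIX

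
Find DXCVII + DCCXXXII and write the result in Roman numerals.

DXCVII = 597
DCCXXXII = 732
597 + 732 = 1329

MCCCXXIX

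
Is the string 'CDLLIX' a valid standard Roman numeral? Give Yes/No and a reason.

'CDLLIX': L should not appear more than once

No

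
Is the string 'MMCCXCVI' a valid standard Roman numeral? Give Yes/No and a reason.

'MMCCXCVI': Check the rules: uses only the symbols I, V, X, L, C, D, M; no symbol is repeated more than three times in a row; V, L and D each appear at most once; the only place a smaller symbol precedes a larger one is the allowed subtractive pair XC, the symbol right after such a pair (if any) is smaller than the pair's first symbol, and otherwise the values never increase from left to right. Value: M (1000) + M (1000) + C (100) + C (100) + XC (90) + V (5) + I (1) = 2296. So it is a valid standard Roman numeral.

Yes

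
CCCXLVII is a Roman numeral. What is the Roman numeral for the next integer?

CCCXLVII = 347, so the next integer is 347 + 1 = 348

CCCXLVIII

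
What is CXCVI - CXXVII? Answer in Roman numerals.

CXCVI = 196
CXXVII = 127
196 - 127 = 69

LXIX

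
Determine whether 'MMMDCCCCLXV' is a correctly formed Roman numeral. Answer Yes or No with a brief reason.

'MMMDCCCCLXV': More than 3 consecutive C's

No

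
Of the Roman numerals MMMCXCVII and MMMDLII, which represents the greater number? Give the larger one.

MMMCXCVII = 3197
MMMDLII = 3552
3552 is larger

MMMDLII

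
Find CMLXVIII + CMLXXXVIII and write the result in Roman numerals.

CMLXVIII = 968
CMLXXXVIII = 988
968 + 988 = 1956

MCMLVI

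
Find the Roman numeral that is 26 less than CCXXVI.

CCXXVI = 226
226 - 26 = 200

CC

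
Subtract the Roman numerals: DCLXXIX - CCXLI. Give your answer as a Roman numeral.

DCLXXIX = 679
CCXLI = 241
679 - 241 = 438

CDXXXVIII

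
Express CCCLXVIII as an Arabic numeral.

CCCLXVIII: C=100, C=100, C=100, L=50, X=10, V=5, I=1, I=1, I=1
100 + 100 + 100 + 50 + 10 + 5 + 1 + 1 + 1 = 368

368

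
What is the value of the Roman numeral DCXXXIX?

DCXXXIX: D=500, C=100, X=10, X=10, X=10, IX=9
500 + 100 + 10 + 10 + 10 + 9 = 639

639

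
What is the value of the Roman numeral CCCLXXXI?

CCCLXXXI: C=100, C=100, C=100, L=50, X=10, X=10, X=10, I=1
100 + 100 + 100 + 50 + 10 + 10 + 10 + 1 = 381

381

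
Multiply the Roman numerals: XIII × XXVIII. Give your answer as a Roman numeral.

XIII = 13
XXVIII = 28
13 × 28 = 364

CCCLXIV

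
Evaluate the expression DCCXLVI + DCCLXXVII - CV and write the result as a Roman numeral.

DCCXLVI = 746, DCCLXXVII = 777, CV = 105
746 + 777 = 1523
1523 - 105 = 1418

MCDXVIII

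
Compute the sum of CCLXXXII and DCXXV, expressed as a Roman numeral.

CCLXXXII = 282
DCXXV = 625
282 + 625 = 907

CMVII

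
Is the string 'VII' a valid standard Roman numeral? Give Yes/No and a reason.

'VII': Check the rules: uses only the symbols I, V, X, L, C, D, M; no symbol is repeated more than three times in a row; V, L and D each appear at most once; no smaller symbol precedes a larger one (values never increase from left to right). Value: V (5) + I (1) + I (1) = 7. So it is a valid standard Roman numeral.

Yes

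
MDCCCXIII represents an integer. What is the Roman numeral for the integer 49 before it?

MDCCCXIII = 1813
1813 - 49 = 1764

MDCCLXIV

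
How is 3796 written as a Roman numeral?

Convert 3796 to Roman numerals:
  3796 contains 3×1000 (MMM)
  796 contains 1×500 (D)
  296 contains 2×100 (CC)
  96 contains 1×90 (XC)
  6 contains 1×5 (V)
  1 contains 1×1 (I)

MMMDCCXCVI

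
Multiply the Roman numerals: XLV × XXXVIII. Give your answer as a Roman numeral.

XLV = 45
XXXVIII = 38
45 × 38 = 1710

MDCCX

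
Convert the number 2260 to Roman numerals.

Convert 2260 to Roman numerals:
  2260 contains 2×1000 (MM)
  260 contains 2×100 (CC)
  60 contains 1×50 (L)
  10 contains 1×10 (X)

MMCCLX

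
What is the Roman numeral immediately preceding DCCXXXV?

DCCXXXV = 735; previous is 734

DCCXXXIV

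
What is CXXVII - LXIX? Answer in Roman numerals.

CXXVII = 127
LXIX = 69
127 - 69 = 58

LVIII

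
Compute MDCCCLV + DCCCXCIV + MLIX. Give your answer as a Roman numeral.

MDCCCLV = 1855, DCCCXCIV = 894, MLIX = 1059
1855 + 894 = 2749
2749 + 1059 = 3808

MMMDCCCVIII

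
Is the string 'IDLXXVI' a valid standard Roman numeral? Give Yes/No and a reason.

'IDLXXVI': Invalid subtractive combination: ID

No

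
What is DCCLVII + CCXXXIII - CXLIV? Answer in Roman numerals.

DCCLVII = 757, CCXXXIII = 233, CXLIV = 144
757 + 233 = 990
990 - 144 = 846

DCCCXLVI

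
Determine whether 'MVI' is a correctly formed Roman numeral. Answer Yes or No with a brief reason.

'MVI': Check the rules: uses only the symbols I, V, X, L, C, D, M; no symbol is repeated more than three times in a row; V, L and D each appear at most once; no smaller symbol precedes a larger one (values never increase from left to right). Value: M (1000) + V (5) + I (1) = 1006. So it is a valid standard Roman numeral.

Yes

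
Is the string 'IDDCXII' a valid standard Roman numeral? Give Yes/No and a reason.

'IDDCXII': D should not appear more than once

No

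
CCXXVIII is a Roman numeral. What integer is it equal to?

CCXXVIII: C=100, C=100, X=10, X=10, V=5, I=1, I=1, I=1
100 + 100 + 10 + 10 + 5 + 1 + 1 + 1 = 228

228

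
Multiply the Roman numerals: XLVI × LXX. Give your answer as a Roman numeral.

XLVI = 46
LXX = 70
46 × 70 = 3220

MMMCCXX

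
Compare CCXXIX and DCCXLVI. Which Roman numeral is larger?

CCXXIX = 229
DCCXLVI = 746
746 is larger

DCCXLVI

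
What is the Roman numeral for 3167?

Convert 3167 to Roman numerals:
  3167 contains 3×1000 (MMM)
  167 contains 1×100 (C)
  67 contains 1×50 (L)
  17 contains 1×10 (X)
  7 contains 1×5 (V)
  2 contains 2×1 (II)

MMMCLXVII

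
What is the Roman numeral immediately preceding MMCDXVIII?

MMCDXVIII = 2418; previous is 2417

MMCDXVII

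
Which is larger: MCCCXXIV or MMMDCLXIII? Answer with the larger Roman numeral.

MCCCXXIV = 1324
MMMDCLXIII = 3663
3663 is larger

MMMDCLXIII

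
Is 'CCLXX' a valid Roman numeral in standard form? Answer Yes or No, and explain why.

'CCLXX': Check the rules: uses only the symbols I, V, X, L, C, D, M; no symbol is repeated more than three times in a row; V, L and D each appear at most once; no smaller symbol precedes a larger one (values never increase from left to right). Value: C (100) + C (100) + L (50) + X (10) + X (10) = 270. So it is a valid standard Roman numeral.

Yes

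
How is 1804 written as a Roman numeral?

Convert 1804 to Roman numerals:
  1804 contains 1×1000 (M)
  804 contains 1×500 (D)
  304 contains 3×100 (CCC)
  4 contains 1×4 (IV)

MDCCCIV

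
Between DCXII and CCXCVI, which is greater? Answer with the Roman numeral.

DCXII = 612
CCXCVI = 296
612 is larger

DCXII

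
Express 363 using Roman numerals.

Convert 363 to Roman numerals:
  363 contains 3×100 (CCC)
  63 contains 1×50 (L)
  13 contains 1×10 (X)
  3 contains 3×1 (III)

CCCLXIII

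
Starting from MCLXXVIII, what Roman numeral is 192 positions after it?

MCLXXVIII = 1178
1178 + 192 = 1370

MCCCLXX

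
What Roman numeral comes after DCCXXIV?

DCCXXIV = 724, so the next integer is 724 + 1 = 725

DCCXXV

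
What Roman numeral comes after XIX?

XIX = 19, so the next integer is 19 + 1 = 20

XX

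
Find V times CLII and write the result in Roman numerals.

V = 5
CLII = 152
5 × 152 = 760

DCCLX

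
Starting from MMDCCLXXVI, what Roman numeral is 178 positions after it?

MMDCCLXXVI = 2776
2776 + 178 = 2954

MMCMLIV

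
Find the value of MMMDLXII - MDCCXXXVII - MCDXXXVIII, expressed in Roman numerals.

MMMDLXII = 3562, MDCCXXXVII = 1737, MCDXXXVIII = 1438
3562 - 1737 = 1825
1825 - 1438 = 387

CCCLXXXVII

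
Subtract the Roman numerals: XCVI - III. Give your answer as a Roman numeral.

XCVI = 96
III = 3
96 - 3 = 93

XCIII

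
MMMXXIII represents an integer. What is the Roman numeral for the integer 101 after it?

MMMXXIII = 3023
3023 + 101 = 3124

MMMCXXIV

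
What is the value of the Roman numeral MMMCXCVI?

MMMCXCVI: M=1000, M=1000, M=1000, C=100, XC=90, V=5, I=1
1000 + 1000 + 1000 + 100 + 90 + 5 + 1 = 3196

3196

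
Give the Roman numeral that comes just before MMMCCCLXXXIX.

MMMCCCLXXXIX = 3389; previous is 3388

MMMCCCLXXXVIII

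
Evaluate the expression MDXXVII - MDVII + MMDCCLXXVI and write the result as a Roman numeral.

MDXXVII = 1527, MDVII = 1507, MMDCCLXXVI = 2776
1527 - 1507 = 20
20 + 2776 = 2796

MMDCCXCVI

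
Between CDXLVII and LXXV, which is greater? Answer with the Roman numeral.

CDXLVII = 447
LXXV = 75
447 is larger

CDXLVII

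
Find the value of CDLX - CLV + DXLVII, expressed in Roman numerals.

CDLX = 460, CLV = 155, DXLVII = 547
460 - 155 = 305
305 + 547 = 852

DCCCLII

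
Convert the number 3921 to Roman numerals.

Convert 3921 to Roman numerals:
  3921 contains 3×1000 (MMM)
  921 contains 1×900 (CM)
  21 contains 2×10 (XX)
  1 contains 1×1 (I)

MMMCMXXI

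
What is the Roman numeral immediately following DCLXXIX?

DCLXXIX = 679; next is 680

DCLXXX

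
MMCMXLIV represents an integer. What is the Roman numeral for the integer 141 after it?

MMCMXLIV = 2944
2944 + 141 = 3085

MMMLXXXV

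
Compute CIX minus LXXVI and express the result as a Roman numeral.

CIX = 109
LXXVI = 76
109 - 76 = 33

XXXIII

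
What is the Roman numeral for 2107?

Convert 2107 to Roman numerals:
  2107 contains 2×1000 (MM)
  107 contains 1×100 (C)
  7 contains 1×5 (V)
  2 contains 2×1 (II)

MMCVII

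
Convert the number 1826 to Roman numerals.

Convert 1826 to Roman numerals:
  1826 contains 1×1000 (M)
  826 contains 1×500 (D)
  326 contains 3×100 (CCC)
  26 contains 2×10 (XX)
  6 contains 1×5 (V)
  1 contains 1×1 (I)

MDCCCXXVI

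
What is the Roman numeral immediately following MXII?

MXII = 1012; next is 1013

MXIII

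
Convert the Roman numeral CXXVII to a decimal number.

CXXVII: C=100, X=10, X=10, V=5, I=1, I=1
100 + 10 + 10 + 5 + 1 + 1 = 127

127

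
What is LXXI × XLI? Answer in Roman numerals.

LXXI = 71
XLI = 41
71 × 41 = 2911

MMCMXI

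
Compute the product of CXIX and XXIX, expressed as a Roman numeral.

CXIX = 119
XXIX = 29
119 × 29 = 3451

MMMCDLI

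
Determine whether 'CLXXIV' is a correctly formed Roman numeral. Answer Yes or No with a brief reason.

'CLXXIV': Check the rules: uses only the symbols I, V, X, L, C, D, M; no symbol is repeated more than three times in a row; V, L and D each appear at most once; the only place a smaller symbol precedes a larger one is the allowed subtractive pair IV, the symbol right after such a pair (if any) is smaller than the pair's first symbol, and otherwise the values never increase from left to right. Value: C (100) + L (50) + X (10) + X (10) + IV (4) = 174. So it is a valid standard Roman numeral.

Yes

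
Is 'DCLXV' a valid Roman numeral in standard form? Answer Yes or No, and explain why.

'DCLXV': Check the rules: uses only the symbols I, V, X, L, C, D, M; no symbol is repeated more than three times in a row; V, L and D each appear at most once; no smaller symbol precedes a larger one (values never increase from left to right). Value: D (500) + C (100) + L (50) + X (10) + V (5) = 665. So it is a valid standard Roman numeral.

Yes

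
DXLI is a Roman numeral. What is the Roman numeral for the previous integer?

DXLI = 541, so the previous integer is 541 - 1 = 540

DXL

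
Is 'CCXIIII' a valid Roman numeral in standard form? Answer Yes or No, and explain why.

'CCXIIII': More than 3 consecutive I's

No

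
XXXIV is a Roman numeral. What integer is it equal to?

XXXIV: X=10, X=10, X=10, IV=4
10 + 10 + 10 + 4 = 34

34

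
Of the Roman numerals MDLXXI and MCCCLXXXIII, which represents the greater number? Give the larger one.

MDLXXI = 1571
MCCCLXXXIII = 1383
1571 is larger

MDLXXI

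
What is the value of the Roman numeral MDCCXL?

MDCCXL: M=1000, D=500, C=100, C=100, XL=40
1000 + 500 + 100 + 100 + 40 = 1740

1740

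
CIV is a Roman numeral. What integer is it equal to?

CIV: C=100, IV=4
100 + 4 = 104

104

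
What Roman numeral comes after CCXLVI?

CCXLVI = 246, so the next integer is 246 + 1 = 247

CCXLVII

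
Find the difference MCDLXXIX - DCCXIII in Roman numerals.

MCDLXXIX = 1479
DCCXIII = 713
1479 - 713 = 766

DCCLXVI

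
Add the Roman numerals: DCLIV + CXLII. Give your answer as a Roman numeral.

DCLIV = 654
CXLII = 142
654 + 142 = 796

DCCXCVI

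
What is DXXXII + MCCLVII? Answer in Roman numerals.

DXXXII = 532
MCCLVII = 1257
532 + 1257 = 1789

MDCCLXXXIX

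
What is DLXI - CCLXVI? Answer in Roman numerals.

DLXI = 561
CCLXVI = 266
561 - 266 = 295

CCXCV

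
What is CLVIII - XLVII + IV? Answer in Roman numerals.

CLVIII = 158, XLVII = 47, IV = 4
158 - 47 = 111
111 + 4 = 115

CXV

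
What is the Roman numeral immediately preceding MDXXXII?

MDXXXII = 1532, so the previous integer is 1532 - 1 = 1531

MDXXXI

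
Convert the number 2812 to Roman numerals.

Convert 2812 to Roman numerals:
  2812 contains 2×1000 (MM)
  812 contains 1×500 (D)
  312 contains 3×100 (CCC)
  12 contains 1×10 (X)
  2 contains 2×1 (II)

MMDCCCXII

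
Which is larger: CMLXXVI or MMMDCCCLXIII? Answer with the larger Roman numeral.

CMLXXVI = 976
MMMDCCCLXIII = 3863
3863 is larger

MMMDCCCLXIII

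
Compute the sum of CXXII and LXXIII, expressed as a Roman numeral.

CXXII = 122
LXXIII = 73
122 + 73 = 195

CXCV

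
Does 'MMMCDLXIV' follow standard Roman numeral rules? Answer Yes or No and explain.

'MMMCDLXIV': Check the rules: uses only the symbols I, V, X, L, C, D, M; no symbol is repeated more than three times in a row; V, L and D each appear at most once; the only places a smaller symbol precedes a larger one are the allowed subtractive pairs CD, IV, the symbol right after such a pair (if any) is smaller than the pair's first symbol, and otherwise the values never increase from left to right. Value: M (1000) + M (1000) + M (1000) + CD (400) + L (50) + X (10) + IV (4) = 3464. So it is a valid standard Roman numeral.

Yes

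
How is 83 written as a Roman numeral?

Convert 83 to Roman numerals:
  83 contains 1×50 (L)
  33 contains 3×10 (XXX)
  3 contains 3×1 (III)

LXXXIII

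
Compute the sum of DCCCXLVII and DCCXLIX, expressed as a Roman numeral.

DCCCXLVII = 847
DCCXLIX = 749
847 + 749 = 1596

MDXCVI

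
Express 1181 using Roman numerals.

Convert 1181 to Roman numerals:
  1181 contains 1×1000 (M)
  181 contains 1×100 (C)
  81 contains 1×50 (L)
  31 contains 3×10 (XXX)
  1 contains 1×1 (I)

MCLXXXI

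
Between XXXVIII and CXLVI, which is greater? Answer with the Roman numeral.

XXXVIII = 38
CXLVI = 146
146 is larger

CXLVI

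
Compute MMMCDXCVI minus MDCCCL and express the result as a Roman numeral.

MMMCDXCVI = 3496
MDCCCL = 1850
3496 - 1850 = 1646

MDCXLVI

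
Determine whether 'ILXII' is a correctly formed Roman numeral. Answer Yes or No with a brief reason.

'ILXII': Invalid subtractive combination: IL

No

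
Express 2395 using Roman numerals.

Convert 2395 to Roman numerals:
  2395 contains 2×1000 (MM)
  395 contains 3×100 (CCC)
  95 contains 1×90 (XC)
  5 contains 1×5 (V)

MMCCCXCV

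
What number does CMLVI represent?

CMLVI: CM=900, L=50, V=5, I=1
900 + 50 + 5 + 1 = 956

956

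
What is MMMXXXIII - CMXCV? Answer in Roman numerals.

MMMXXXIII = 3033
CMXCV = 995
3033 - 995 = 2038

MMXXXVIII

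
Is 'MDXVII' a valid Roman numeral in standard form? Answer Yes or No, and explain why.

'MDXVII': Check the rules: uses only the symbols I, V, X, L, C, D, M; no symbol is repeated more than three times in a row; V, L and D each appear at most once; no smaller symbol precedes a larger one (values never increase from left to right). Value: M (1000) + D (500) + X (10) + V (5) + I (1) + I (1) = 1517. So it is a valid standard Roman numeral.

Yes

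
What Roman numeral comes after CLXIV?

CLXIV = 164, so the next integer is 164 + 1 = 165

CLXV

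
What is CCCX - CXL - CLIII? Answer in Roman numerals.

CCCX = 310, CXL = 140, CLIII = 153
310 - 140 = 170
170 - 153 = 17

XVII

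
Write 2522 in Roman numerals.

Convert 2522 to Roman numerals:
  2522 contains 2×1000 (MM)
  522 contains 1×500 (D)
  22 contains 2×10 (XX)
  2 contains 2×1 (II)

MMDXXII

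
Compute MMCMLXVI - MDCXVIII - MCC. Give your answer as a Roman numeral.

MMCMLXVI = 2966, MDCXVIII = 1618, MCC = 1200
2966 - 1618 = 1348
1348 - 1200 = 148

CXLVIII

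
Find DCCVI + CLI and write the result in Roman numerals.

DCCVI = 706
CLI = 151
706 + 151 = 857

DCCCLVII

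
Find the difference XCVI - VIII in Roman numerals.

XCVI = 96
VIII = 8
96 - 8 = 88

LXXXVIII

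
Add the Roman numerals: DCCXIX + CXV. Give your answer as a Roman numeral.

DCCXIX = 719
CXV = 115
719 + 115 = 834

DCCCXXXIV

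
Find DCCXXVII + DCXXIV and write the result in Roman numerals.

DCCXXVII = 727
DCXXIV = 624
727 + 624 = 1351

MCCCLI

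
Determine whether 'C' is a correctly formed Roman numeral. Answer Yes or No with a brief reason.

'C': Check the rules: uses only the symbols I, V, X, L, C, D, M; no symbol is repeated more than three times in a row; V, L and D each appear at most once; no smaller symbol precedes a larger one (values never increase from left to right). Value: C = 100. So it is a valid standard Roman numeral.

Yes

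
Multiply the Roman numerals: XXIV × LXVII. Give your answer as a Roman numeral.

XXIV = 24
LXVII = 67
24 × 67 = 1608

MDCVIII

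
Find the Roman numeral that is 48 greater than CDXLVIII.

CDXLVIII = 448
448 + 48 = 496

CDXCVI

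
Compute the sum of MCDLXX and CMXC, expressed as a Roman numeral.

MCDLXX = 1470
CMXC = 990
1470 + 990 = 2460

MMCDLX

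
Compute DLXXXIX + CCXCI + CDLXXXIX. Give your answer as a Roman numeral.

DLXXXIX = 589, CCXCI = 291, CDLXXXIX = 489
589 + 291 = 880
880 + 489 = 1369

MCCCLXIX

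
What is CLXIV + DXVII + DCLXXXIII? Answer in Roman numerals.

CLXIV = 164, DXVII = 517, DCLXXXIII = 683
164 + 517 = 681
681 + 683 = 1364

MCCCLXIV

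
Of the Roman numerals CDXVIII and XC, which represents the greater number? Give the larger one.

CDXVIII = 418
XC = 90
418 is larger

CDXVIII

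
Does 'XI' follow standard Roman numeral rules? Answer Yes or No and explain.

'XI': Check the rules: uses only the symbols I, V, X, L, C, D, M; no symbol is repeated more than three times in a row; V, L and D each appear at most once; no smaller symbol precedes a larger one (values never increase from left to right). Value: X (10) + I (1) = 11. So it is a valid standard Roman numeral.

Yes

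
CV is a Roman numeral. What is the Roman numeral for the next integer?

CV = 105, so the next integer is 105 + 1 = 106

CVI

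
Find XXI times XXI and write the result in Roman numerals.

XXI = 21
XXI = 21
21 × 21 = 441

CDXLI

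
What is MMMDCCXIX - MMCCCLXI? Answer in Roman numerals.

MMMDCCXIX = 3719
MMCCCLXI = 2361
3719 - 2361 = 1358

MCCCLVIII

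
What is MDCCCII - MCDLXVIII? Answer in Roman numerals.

MDCCCII = 1802
MCDLXVIII = 1468
1802 - 1468 = 334

CCCXXXIV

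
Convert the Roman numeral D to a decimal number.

D: D=500

500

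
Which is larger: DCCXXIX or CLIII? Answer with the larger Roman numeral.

DCCXXIX = 729
CLIII = 153
729 is larger

DCCXXIX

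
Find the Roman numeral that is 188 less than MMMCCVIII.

MMMCCVIII = 3208
3208 - 188 = 3020

MMMXX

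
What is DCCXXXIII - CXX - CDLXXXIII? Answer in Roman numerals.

DCCXXXIII = 733, CXX = 120, CDLXXXIII = 483
733 - 120 = 613
613 - 483 = 130

CXXX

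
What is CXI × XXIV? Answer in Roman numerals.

CXI = 111
XXIV = 24
111 × 24 = 2664

MMDCLXIV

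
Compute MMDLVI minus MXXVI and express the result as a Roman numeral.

MMDLVI = 2556
MXXVI = 1026
2556 - 1026 = 1530

MDXXX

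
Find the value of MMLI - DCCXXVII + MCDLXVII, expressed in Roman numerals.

MMLI = 2051, DCCXXVII = 727, MCDLXVII = 1467
2051 - 727 = 1324
1324 + 1467 = 2791

MMDCCXCI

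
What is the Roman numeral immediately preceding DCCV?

DCCV = 705, so the previous integer is 705 - 1 = 704

DCCIV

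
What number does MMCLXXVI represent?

MMCLXXVI: M=1000, M=1000, C=100, L=50, X=10, X=10, V=5, I=1
1000 + 1000 + 100 + 50 + 10 + 10 + 5 + 1 = 2176

2176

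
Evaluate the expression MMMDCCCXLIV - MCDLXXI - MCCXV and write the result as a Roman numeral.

MMMDCCCXLIV = 3844, MCDLXXI = 1471, MCCXV = 1215
3844 - 1471 = 2373
2373 - 1215 = 1158

MCLVIII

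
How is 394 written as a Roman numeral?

Convert 394 to Roman numerals:
  394 contains 3×100 (CCC)
  94 contains 1×90 (XC)
  4 contains 1×4 (IV)

CCCXCIV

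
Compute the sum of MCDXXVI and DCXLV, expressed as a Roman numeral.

MCDXXVI = 1426
DCXLV = 645
1426 + 645 = 2071

MMLXXI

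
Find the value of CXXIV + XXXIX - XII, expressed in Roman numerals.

CXXIV = 124, XXXIX = 39, XII = 12
124 + 39 = 163
163 - 12 = 151

CLI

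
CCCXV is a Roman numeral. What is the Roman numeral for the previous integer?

CCCXV = 315, so the previous integer is 315 - 1 = 314

CCCXIV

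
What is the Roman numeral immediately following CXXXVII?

CXXXVII = 137; next is 138

CXXXVIII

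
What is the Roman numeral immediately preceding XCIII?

XCIII = 93, so the previous integer is 93 - 1 = 92

XCII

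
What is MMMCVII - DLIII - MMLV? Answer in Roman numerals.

MMMCVII = 3107, DLIII = 553, MMLV = 2055
3107 - 553 = 2554
2554 - 2055 = 499

CDXCIX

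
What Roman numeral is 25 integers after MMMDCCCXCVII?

MMMDCCCXCVII = 3897
3897 + 25 = 3922

MMMCMXXII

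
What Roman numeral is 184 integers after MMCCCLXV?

MMCCCLXV = 2365
2365 + 184 = 2549

MMDXLIX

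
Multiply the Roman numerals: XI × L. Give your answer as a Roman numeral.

XI = 11
L = 50
11 × 50 = 550

DL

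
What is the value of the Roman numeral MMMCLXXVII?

MMMCLXXVII: M=1000, M=1000, M=1000, C=100, L=50, X=10, X=10, V=5, I=1, I=1
1000 + 1000 + 1000 + 100 + 50 + 10 + 10 + 5 + 1 + 1 = 3177

3177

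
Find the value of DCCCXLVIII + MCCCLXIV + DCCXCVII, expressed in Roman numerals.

DCCCXLVIII = 848, MCCCLXIV = 1364, DCCXCVII = 797
848 + 1364 = 2212
2212 + 797 = 3009

MMMIX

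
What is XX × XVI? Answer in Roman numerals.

XX = 20
XVI = 16
20 × 16 = 320

CCCXX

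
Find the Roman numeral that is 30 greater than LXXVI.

LXXVI = 76
76 + 30 = 106

CVI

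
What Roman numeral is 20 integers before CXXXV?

CXXXV = 135
135 - 20 = 115

CXV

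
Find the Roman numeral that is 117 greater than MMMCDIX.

MMMCDIX = 3409
3409 + 117 = 3526

MMMDXXVI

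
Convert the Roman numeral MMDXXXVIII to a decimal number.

MMDXXXVIII: M=1000, M=1000, D=500, X=10, X=10, X=10, V=5, I=1, I=1, I=1
1000 + 1000 + 500 + 10 + 10 + 10 + 5 + 1 + 1 + 1 = 2538

2538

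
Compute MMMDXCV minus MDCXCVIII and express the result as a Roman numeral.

MMMDXCV = 3595
MDCXCVIII = 1698
3595 - 1698 = 1897

MDCCCXCVII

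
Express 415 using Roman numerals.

Convert 415 to Roman numerals:
  415 contains 1×400 (CD)
  15 contains 1×10 (X)
  5 contains 1×5 (V)

CDXV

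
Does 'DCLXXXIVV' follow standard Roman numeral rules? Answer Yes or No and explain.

'DCLXXXIVV': V should not appear more than once

No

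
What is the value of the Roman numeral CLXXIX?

CLXXIX: C=100, L=50, X=10, X=10, IX=9
100 + 50 + 10 + 10 + 9 = 179

179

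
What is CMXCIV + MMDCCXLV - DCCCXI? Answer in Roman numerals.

CMXCIV = 994, MMDCCXLV = 2745, DCCCXI = 811
994 + 2745 = 3739
3739 - 811 = 2928

MMCMXXVIII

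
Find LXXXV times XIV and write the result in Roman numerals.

LXXXV = 85
XIV = 14
85 × 14 = 1190

MCXC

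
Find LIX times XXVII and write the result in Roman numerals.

LIX = 59
XXVII = 27
59 × 27 = 1593

MDXCIII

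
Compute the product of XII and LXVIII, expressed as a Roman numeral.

XII = 12
LXVIII = 68
12 × 68 = 816

DCCCXVI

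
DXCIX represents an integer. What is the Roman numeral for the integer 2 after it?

DXCIX = 599
599 + 2 = 601

DCI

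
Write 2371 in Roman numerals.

Convert 2371 to Roman numerals:
  2371 contains 2×1000 (MM)
  371 contains 3×100 (CCC)
  71 contains 1×50 (L)
  21 contains 2×10 (XX)
  1 contains 1×1 (I)

MMCCCLXXI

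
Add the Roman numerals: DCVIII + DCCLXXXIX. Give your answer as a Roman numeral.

DCVIII = 608
DCCLXXXIX = 789
608 + 789 = 1397

MCCCXCVII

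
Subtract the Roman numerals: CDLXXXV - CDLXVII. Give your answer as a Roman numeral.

CDLXXXV = 485
CDLXVII = 467
485 - 467 = 18

XVIII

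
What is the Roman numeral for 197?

Convert 197 to Roman numerals:
  197 contains 1×100 (C)
  97 contains 1×90 (XC)
  7 contains 1×5 (V)
  2 contains 2×1 (II)

CXCVII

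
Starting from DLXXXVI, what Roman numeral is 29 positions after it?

DLXXXVI = 586
586 + 29 = 615

DCXV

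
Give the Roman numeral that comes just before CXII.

CXII = 112, so the previous integer is 112 - 1 = 111

CXI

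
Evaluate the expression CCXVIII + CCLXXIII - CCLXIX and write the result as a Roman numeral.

CCXVIII = 218, CCLXXIII = 273, CCLXIX = 269
218 + 273 = 491
491 - 269 = 222

CCXXII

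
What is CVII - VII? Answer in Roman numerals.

CVII = 107
VII = 7
107 - 7 = 100

C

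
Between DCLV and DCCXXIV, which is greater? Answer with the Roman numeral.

DCLV = 655
DCCXXIV = 724
724 is larger

DCCXXIV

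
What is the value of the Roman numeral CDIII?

CDIII: CD=400, I=1, I=1, I=1
400 + 1 + 1 + 1 = 403

403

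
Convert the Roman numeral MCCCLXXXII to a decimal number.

MCCCLXXXII: M=1000, C=100, C=100, C=100, L=50, X=10, X=10, X=10, I=1, I=1
1000 + 100 + 100 + 100 + 50 + 10 + 10 + 10 + 1 + 1 = 1382

1382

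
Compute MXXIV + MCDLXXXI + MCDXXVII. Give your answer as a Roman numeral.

MXXIV = 1024, MCDLXXXI = 1481, MCDXXVII = 1427
1024 + 1481 = 2505
2505 + 1427 = 3932

MMMCMXXXII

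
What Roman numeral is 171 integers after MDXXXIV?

MDXXXIV = 1534
1534 + 171 = 1705

MDCCV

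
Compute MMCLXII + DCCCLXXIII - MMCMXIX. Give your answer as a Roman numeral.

MMCLXII = 2162, DCCCLXXIII = 873, MMCMXIX = 2919
2162 + 873 = 3035
3035 - 2919 = 116

CXVI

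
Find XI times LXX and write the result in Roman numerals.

XI = 11
LXX = 70
11 × 70 = 770

DCCLXX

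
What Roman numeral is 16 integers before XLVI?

XLVI = 46
46 - 16 = 30

XXX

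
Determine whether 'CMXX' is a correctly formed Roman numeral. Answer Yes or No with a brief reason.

'CMXX': Check the rules: uses only the symbols I, V, X, L, C, D, M; no symbol is repeated more than three times in a row; V, L and D each appear at most once; the only place a smaller symbol precedes a larger one is the allowed subtractive pair CM, the symbol right after such a pair (if any) is smaller than the pair's first symbol, and otherwise the values never increase from left to right. Value: CM (900) + X (10) + X (10) = 920. So it is a valid standard Roman numeral.

Yes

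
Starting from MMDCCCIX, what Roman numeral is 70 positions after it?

MMDCCCIX = 2809
2809 + 70 = 2879

MMDCCCLXXIX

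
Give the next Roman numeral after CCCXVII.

CCCXVII = 317, so the next integer is 317 + 1 = 318

CCCXVIII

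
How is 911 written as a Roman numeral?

Convert 911 to Roman numerals:
  911 contains 1×900 (CM)
  11 contains 1×10 (X)
  1 contains 1×1 (I)

CMXI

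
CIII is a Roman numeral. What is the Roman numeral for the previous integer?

CIII = 103, so the previous integer is 103 - 1 = 102

CII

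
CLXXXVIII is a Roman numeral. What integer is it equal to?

CLXXXVIII: C=100, L=50, X=10, X=10, X=10, V=5, I=1, I=1, I=1
100 + 50 + 10 + 10 + 10 + 5 + 1 + 1 + 1 = 188

188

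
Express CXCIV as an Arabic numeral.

CXCIV: C=100, XC=90, IV=4
100 + 90 + 4 = 194

194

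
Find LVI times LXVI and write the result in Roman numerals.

LVI = 56
LXVI = 66
56 × 66 = 3696

MMMDCXCVI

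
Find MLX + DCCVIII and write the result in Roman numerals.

MLX = 1060
DCCVIII = 708
1060 + 708 = 1768

MDCCLXVIII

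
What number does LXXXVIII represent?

LXXXVIII: L=50, X=10, X=10, X=10, V=5, I=1, I=1, I=1
50 + 10 + 10 + 10 + 5 + 1 + 1 + 1 = 88

88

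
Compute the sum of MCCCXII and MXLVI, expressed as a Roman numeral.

MCCCXII = 1312
MXLVI = 1046
1312 + 1046 = 2358

MMCCCLVIII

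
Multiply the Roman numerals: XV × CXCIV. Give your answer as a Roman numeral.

XV = 15
CXCIV = 194
15 × 194 = 2910

MMCMX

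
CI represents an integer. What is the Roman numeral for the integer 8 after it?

CI = 101
101 + 8 = 109

CIX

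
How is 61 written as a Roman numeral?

Convert 61 to Roman numerals:
  61 contains 1×50 (L)
  11 contains 1×10 (X)
  1 contains 1×1 (I)

LXI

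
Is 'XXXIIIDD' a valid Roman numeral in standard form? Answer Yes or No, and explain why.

'XXXIIIDD': D should not appear more than once

No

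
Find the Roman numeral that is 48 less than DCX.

DCX = 610
610 - 48 = 562

DLXII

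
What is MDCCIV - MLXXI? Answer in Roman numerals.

MDCCIV = 1704
MLXXI = 1071
1704 - 1071 = 633

DCXXXIII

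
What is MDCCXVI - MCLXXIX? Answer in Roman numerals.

MDCCXVI = 1716
MCLXXIX = 1179
1716 - 1179 = 537

DXXXVII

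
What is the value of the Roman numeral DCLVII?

DCLVII: D=500, C=100, L=50, V=5, I=1, I=1
500 + 100 + 50 + 5 + 1 + 1 = 657

657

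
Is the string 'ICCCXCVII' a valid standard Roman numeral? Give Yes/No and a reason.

'ICCCXCVII': Invalid subtractive combination: IC

No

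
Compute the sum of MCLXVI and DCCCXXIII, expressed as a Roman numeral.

MCLXVI = 1166
DCCCXXIII = 823
1166 + 823 = 1989

MCMLXXXIX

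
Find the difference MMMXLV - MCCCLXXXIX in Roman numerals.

MMMXLV = 3045
MCCCLXXXIX = 1389
3045 - 1389 = 1656

MDCLVI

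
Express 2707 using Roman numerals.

Convert 2707 to Roman numerals:
  2707 contains 2×1000 (MM)
  707 contains 1×500 (D)
  207 contains 2×100 (CC)
  7 contains 1×5 (V)
  2 contains 2×1 (II)

MMDCCVII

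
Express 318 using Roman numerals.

Convert 318 to Roman numerals:
  318 contains 3×100 (CCC)
  18 contains 1×10 (X)
  8 contains 1×5 (V)
  3 contains 3×1 (III)

CCCXVIII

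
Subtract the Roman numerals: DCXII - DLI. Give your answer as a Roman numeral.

DCXII = 612
DLI = 551
612 - 551 = 61

LXI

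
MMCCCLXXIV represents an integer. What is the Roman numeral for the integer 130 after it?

MMCCCLXXIV = 2374
2374 + 130 = 2504

MMDIV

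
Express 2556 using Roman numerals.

Convert 2556 to Roman numerals:
  2556 contains 2×1000 (MM)
  556 contains 1×500 (D)
  56 contains 1×50 (L)
  6 contains 1×5 (V)
  1 contains 1×1 (I)

MMDLVI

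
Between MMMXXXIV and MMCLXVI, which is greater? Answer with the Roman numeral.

MMMXXXIV = 3034
MMCLXVI = 2166
3034 is larger

MMMXXXIV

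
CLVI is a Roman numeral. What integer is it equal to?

CLVI: C=100, L=50, V=5, I=1
100 + 50 + 5 + 1 = 156

156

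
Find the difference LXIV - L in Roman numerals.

LXIV = 64
L = 50
64 - 50 = 14

XIV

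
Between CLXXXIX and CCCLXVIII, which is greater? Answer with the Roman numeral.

CLXXXIX = 189
CCCLXVIII = 368
368 is larger

CCCLXVIII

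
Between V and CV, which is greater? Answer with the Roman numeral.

V = 5
CV = 105
105 is larger

CV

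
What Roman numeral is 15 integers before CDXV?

CDXV = 415
415 - 15 = 400

CD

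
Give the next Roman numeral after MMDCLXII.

MMDCLXII = 2662; next is 2663

MMDCLXIII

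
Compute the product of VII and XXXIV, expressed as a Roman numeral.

VII = 7
XXXIV = 34
7 × 34 = 238

CCXXXVIII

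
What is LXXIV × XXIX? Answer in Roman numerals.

LXXIV = 74
XXIX = 29
74 × 29 = 2146

MMCXLVI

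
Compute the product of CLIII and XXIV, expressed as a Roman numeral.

CLIII = 153
XXIV = 24
153 × 24 = 3672

MMMDCLXXII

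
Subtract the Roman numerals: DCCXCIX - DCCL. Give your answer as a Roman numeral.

DCCXCIX = 799
DCCL = 750
799 - 750 = 49

XLIX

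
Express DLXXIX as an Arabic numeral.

DLXXIX: D=500, L=50, X=10, X=10, IX=9
500 + 50 + 10 + 10 + 9 = 579

579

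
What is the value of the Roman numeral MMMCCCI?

MMMCCCI: M=1000, M=1000, M=1000, C=100, C=100, C=100, I=1
1000 + 1000 + 1000 + 100 + 100 + 100 + 1 = 3301

3301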